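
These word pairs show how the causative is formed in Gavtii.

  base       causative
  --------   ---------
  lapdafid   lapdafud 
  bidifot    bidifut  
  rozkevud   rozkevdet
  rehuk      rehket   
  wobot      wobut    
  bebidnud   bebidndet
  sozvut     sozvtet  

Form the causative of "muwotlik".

muwotluk

sozvut and wobot both end in -t yet inflect differently (sozvtet, wobut), so the final letter is not what conditions the rule; the last vowel is.
"muwotlik" has last vowel 'i'. The one such stem in the data (lapdafid → lapdafud) changes the last vowel to 'u' (as do wobot, bidifot), so the same rule applies.
So muwotlik → muwotluk.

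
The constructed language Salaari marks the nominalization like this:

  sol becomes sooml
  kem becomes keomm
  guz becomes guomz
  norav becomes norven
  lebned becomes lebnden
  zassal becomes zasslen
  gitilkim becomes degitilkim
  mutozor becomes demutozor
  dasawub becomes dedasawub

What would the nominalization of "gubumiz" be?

sol and zassal both end in -l yet inflect differently (sooml, zasslen), so the final letter is not what conditions the rule; the number of vowels is.
"gubumiz" has 3 vowels. The stems with 3 vowels (gitilkim → degitilkim, mutozor → demutozor, dasawub → dedasawub) add the prefix de-.
The other patterns: stems with 1 vowel insert -om- after the first vowel; stems with 2 vowels delete the last vowel and add -en.
So gubumiz → degubumiz.

degubumiz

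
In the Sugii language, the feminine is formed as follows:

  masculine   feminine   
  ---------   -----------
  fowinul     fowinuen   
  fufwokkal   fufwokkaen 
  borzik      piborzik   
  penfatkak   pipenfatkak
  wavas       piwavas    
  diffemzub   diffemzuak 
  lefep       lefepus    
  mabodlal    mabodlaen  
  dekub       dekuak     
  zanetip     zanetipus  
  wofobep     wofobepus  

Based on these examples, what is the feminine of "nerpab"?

nerpaak

"nerpab" ends in -b. The stems ending in -b (dekub → dekuak, diffemzub → diffemzuak) drop the final letter and add -ak.
So nerpab → nerpaak.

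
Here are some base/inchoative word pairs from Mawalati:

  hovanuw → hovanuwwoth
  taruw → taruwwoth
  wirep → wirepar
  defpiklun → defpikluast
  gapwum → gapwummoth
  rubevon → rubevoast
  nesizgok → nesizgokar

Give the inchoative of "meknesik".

meknesikar

"meknesik" ends in -k. The one such stem in the data (nesizgok → nesizgokar) adds -ar, so the same rule applies.
So meknesik → meknesikar.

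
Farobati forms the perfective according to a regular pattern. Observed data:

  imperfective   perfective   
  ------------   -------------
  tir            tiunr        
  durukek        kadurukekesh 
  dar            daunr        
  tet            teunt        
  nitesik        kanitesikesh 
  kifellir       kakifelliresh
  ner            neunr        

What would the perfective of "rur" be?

dar and kifellir both end in -r yet inflect differently (daunr, kakifelliresh), so the final letter is not what conditions the rule; the number of vowels is.
"rur" has 1 vowel. The stems with 1 vowel (dar → daunr, tir → tiunr, tet → teunt) insert -un- after the first vowel.
So rur → ruunr.

ruunr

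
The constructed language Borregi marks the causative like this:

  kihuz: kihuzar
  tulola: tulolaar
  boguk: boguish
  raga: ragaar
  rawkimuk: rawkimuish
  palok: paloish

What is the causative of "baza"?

bazaar

rawkimuk and kihuz both have last vowel 'u' yet inflect differently (rawkimuish, kihuzar), so the last vowel is not what conditions the rule; the final letter is.
"baza" ends in -a. The stems ending in -a (raga → ragaar, tulola → tulolaar) add -ar.
So baza → bazaar.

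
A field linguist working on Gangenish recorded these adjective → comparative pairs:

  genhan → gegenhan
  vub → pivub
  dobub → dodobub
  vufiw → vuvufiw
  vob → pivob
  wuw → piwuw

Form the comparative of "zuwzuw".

vob and dobub both end in -b yet inflect differently (pivob, dodobub), so the final letter is not what conditions the rule; the number of vowels is.
"zuwzuw" has 2 vowels. The stems with 2 vowels (dobub → dodobub, vufiw → vuvufiw, genhan → gegenhan) repeat the first consonant+vowel as a prefix.
So zuwzuw → zuzuwzuw.

zuzuwzuw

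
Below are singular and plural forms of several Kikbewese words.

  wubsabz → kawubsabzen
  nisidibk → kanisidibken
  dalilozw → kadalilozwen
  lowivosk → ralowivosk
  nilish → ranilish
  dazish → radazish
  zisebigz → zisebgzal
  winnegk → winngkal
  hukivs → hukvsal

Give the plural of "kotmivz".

nisidibk and lowivosk both end in -k yet inflect differently (kanisidibken, ralowivosk), so the final letter is not what conditions the rule; the second-to-last letter is.
"kotmivz" has second-to-last letter 'v'. The one such stem in the data (hukivs → hukvsal) deletes the last vowel and adds -al (as do zisebigz, winnegk), so the same rule applies.
The other patterns: stems whose second-to-last letter is 'b' or 'z' add ka- … -en around the stem; stems whose second-to-last letter is 's' add the prefix ra-.
So kotmivz → kotmvzal.

kotmvzal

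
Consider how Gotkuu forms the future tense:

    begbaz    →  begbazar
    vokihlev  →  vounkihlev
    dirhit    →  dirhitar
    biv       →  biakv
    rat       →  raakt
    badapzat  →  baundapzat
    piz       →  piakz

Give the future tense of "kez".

keakz

piz and begbaz both end in -z yet inflect differently (piakz, begbazar), so the final letter is not what conditions the rule; the number of vowels is.
"kez" has 1 vowel. The stems with 1 vowel (piz → piakz, biv → biakv, rat → raakt) insert -ak- after the first vowel.
The other patterns: stems with 2 vowels add -ar; stems with 3 vowels insert -un- after the first vowel.
So kez → keakz.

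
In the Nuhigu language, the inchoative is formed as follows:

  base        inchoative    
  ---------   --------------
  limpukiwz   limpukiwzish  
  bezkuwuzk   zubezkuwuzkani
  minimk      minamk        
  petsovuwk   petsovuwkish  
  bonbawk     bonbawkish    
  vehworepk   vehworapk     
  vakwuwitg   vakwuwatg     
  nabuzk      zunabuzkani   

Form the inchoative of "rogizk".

"rogizk" has second-to-last letter 'z'. The stems whose second-to-last letter is 'z' (bezkuwuzk → zubezkuwuzkani, nabuzk → zunabuzkani) add zu- … -ani around the stem.
So rogizk → zurogizkani.

zurogizkani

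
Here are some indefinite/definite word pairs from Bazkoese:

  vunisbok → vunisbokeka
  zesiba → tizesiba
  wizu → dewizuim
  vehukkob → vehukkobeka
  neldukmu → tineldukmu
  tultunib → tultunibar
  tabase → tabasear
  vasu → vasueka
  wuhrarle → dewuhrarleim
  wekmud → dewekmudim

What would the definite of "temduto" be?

vasu and wizu both end in -u yet inflect differently (vasueka, dewizuim), so the final letter is not what conditions the rule; the first letter is.
"temduto" begins with t-. The stems beginning with t- (tultunib → tultunibar, tabase → tabasear) add -ar.
The other patterns: stems beginning with v- add -eka; stems beginning with w- add de- … -im around the stem; stems beginning with n- or z- add the prefix ti-.
So temduto → temdutoar.

temdutoar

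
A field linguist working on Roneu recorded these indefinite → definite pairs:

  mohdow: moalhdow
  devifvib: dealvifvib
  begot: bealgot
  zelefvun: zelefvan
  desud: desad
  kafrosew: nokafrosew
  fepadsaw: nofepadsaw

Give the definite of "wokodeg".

mohdow and kafrosew both end in -w yet inflect differently (moalhdow, nokafrosew), so the final letter is not what conditions the rule; the last vowel is.
"wokodeg" has last vowel 'e'. The one such stem in the data (kafrosew → nokafrosew) adds the prefix no-, so the same rule applies.
The other patterns: stems whose last vowel is 'i' or 'o' insert -al- after the first vowel; stems whose last vowel is 'u' change the last vowel to 'a'.
So wokodeg → nowokodeg.

nowokodeg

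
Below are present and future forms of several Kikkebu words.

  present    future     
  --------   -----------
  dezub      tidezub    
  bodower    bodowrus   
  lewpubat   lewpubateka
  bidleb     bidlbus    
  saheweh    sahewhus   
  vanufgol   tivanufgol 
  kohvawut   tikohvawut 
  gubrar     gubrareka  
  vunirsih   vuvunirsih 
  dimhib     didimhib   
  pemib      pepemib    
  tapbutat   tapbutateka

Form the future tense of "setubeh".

bidleb and pemib both end in -b yet inflect differently (bidlbus, pepemib), so the final letter is not what conditions the rule; the last vowel is.
"setubeh" has last vowel 'e'. The stems whose last vowel is 'e' (bodower → bodowrus, saheweh → sahewhus, bidleb → bidlbus) delete the last vowel and add -us.
So setubeh → setubhus.

setubhus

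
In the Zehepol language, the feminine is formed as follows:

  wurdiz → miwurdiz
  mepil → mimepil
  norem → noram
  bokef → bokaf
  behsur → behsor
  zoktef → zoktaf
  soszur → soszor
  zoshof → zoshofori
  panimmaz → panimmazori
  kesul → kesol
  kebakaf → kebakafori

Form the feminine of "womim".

panimmaz and wurdiz both end in -z yet inflect differently (panimmazori, miwurdiz), so the final letter is not what conditions the rule; the last vowel is.
"womim" has last vowel 'i'. The stems whose last vowel is 'i' (wurdiz → miwurdiz, mepil → mimepil) add the prefix mi-.
The other patterns: stems whose last vowel is 'a' or 'o' add -ori; stems whose last vowel is 'u' change the last vowel to 'o'; stems whose last vowel is 'e' change the last vowel to 'a'.
So womim → miwomim.

miwomim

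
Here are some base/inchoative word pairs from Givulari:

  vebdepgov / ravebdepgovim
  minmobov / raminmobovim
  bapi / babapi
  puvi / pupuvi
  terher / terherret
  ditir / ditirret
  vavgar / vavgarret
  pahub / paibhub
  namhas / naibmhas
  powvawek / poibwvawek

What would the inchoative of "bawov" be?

bapi and ditir both have last vowel 'i' yet inflect differently (babapi, ditirret), so the last vowel is not what conditions the rule; the final letter is.
"bawov" ends in -v. The stems ending in -v (vebdepgov → ravebdepgovim, minmobov → raminmobovim) add ra- … -im around the stem.
The other patterns: stems ending in -i repeat the first consonant+vowel as a prefix; stems ending in -r double the final consonant and add -et; stems ending in -b, -k or -s insert -ib- after the first vowel.
So bawov → rabawovim.

rabawovim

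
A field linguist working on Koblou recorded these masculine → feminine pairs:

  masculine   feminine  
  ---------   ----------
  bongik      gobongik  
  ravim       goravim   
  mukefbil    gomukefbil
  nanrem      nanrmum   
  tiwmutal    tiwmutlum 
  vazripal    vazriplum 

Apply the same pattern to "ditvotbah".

ditvotbhum

ravim and nanrem both end in -m yet inflect differently (goravim, nanrmum), so the final letter is not what conditions the rule; the last vowel is.
"ditvotbah" has last vowel 'a'. The stems whose last vowel is 'a' (tiwmutal → tiwmutlum, vazripal → vazriplum) delete the last vowel and add -um.
So ditvotbah → ditvotbhum.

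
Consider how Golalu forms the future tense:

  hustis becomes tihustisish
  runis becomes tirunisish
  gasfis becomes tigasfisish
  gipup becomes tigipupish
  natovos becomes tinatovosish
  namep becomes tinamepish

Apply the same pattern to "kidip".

tikidipish

Every pair shown (hustis → tihustisish, runis → tirunisish, gasfis → tigasfisish, …) follows the same rule: add ti- … -ish around the stem.
So kidip → tikidipish.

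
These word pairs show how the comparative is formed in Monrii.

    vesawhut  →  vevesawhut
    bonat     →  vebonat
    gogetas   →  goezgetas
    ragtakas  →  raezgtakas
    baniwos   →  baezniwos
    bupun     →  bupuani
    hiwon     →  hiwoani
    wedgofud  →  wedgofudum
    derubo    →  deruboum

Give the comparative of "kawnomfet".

bonat and gogetas both have last vowel 'a' yet inflect differently (vebonat, goezgetas), so the last vowel is not what conditions the rule; the final letter is.
"kawnomfet" ends in -t. The stems ending in -t (vesawhut → vevesawhut, bonat → vebonat) add the prefix ve-.
The other patterns: stems ending in -s insert -ez- after the first vowel; stems ending in -n drop the final letter and add -ani; stems ending in -d or -o add -um.
So kawnomfet → vekawnomfet.

vekawnomfet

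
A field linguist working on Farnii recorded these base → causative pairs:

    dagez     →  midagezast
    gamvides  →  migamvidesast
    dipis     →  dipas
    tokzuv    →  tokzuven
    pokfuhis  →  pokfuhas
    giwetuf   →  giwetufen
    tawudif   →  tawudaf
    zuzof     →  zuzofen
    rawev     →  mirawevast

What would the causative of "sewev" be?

misewevast

pokfuhis and gamvides both end in -s yet inflect differently (pokfuhas, migamvidesast), so the final letter is not what conditions the rule; the last vowel is.
"sewev" has last vowel 'e'. The stems whose last vowel is 'e' (gamvides → migamvidesast, rawev → mirawevast, dagez → midagezast) add mi- … -ast around the stem.
The other patterns: stems whose last vowel is 'i' change the last vowel to 'a'; stems whose last vowel is 'o' or 'u' add -en.
So sewev → misewevast.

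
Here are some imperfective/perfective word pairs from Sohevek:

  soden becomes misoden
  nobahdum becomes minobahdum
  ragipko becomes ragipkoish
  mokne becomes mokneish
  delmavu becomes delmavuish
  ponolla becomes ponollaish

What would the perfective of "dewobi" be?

dewobiish

"dewobi" ends in a vowel. The stems ending in a vowel (ragipko → ragipkoish, mokne → mokneish, delmavu → delmavuish) add -ish.
So dewobi → dewobiish.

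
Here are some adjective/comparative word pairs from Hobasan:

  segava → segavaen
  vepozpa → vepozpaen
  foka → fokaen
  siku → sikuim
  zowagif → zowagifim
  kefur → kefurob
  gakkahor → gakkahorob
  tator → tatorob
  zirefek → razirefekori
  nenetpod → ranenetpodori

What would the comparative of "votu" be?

votuim

siku and kefur both have last vowel 'u' yet inflect differently (sikuim, kefurob), so the last vowel is not what conditions the rule; the final letter is.
"votu" ends in -u. The one such stem in the data (siku → sikuim) adds -im, so the same rule applies.
So votu → votuim.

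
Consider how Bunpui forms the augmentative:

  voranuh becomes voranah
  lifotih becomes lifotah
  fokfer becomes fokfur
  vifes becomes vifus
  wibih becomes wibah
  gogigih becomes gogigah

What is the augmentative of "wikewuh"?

voranuh and vifes both begin with v- yet inflect differently (voranah, vifus), so the first letter is not what conditions the rule; the final letter is.
"wikewuh" ends in -h. The stems ending in -h (voranuh → voranah, lifotih → lifotah, wibih → wibah) change the last vowel to 'a'.
So wikewuh → wikewah.

wikewah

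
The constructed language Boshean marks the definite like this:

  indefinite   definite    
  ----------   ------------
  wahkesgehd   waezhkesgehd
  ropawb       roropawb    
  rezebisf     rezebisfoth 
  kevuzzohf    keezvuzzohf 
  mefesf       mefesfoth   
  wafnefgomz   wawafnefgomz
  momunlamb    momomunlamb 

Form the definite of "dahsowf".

dadahsowf

mefesf and kevuzzohf both end in -f yet inflect differently (mefesfoth, keezvuzzohf), so the final letter is not what conditions the rule; the second-to-last letter is.
"dahsowf" has second-to-last letter 'w'. The one such stem in the data (ropawb → roropawb) repeats the first consonant+vowel as a prefix (as do momunlamb, wafnefgomz), so the same rule applies.
The other patterns: stems whose second-to-last letter is 's' add -oth; stems whose second-to-last letter is 'h' insert -ez- after the first vowel.
So dahsowf → dadahsowf.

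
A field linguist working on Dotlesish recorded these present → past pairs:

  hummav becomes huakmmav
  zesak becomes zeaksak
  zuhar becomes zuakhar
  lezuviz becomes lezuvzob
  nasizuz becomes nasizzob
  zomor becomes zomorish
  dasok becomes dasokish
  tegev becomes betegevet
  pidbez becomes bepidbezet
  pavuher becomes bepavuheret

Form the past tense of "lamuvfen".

belamuvfenet

zuhar and zomor both end in -r yet inflect differently (zuakhar, zomorish), so the final letter is not what conditions the rule; the last vowel is.
"lamuvfen" has last vowel 'e'. The stems whose last vowel is 'e' (tegev → betegevet, pidbez → bepidbezet, pavuher → bepavuheret) add be- … -et around the stem.
The other patterns: stems whose last vowel is 'a' insert -ak- after the first vowel; stems whose last vowel is 'i' or 'u' delete the last vowel and add -ob; stems whose last vowel is 'o' add -ish.
So lamuvfen → belamuvfenet.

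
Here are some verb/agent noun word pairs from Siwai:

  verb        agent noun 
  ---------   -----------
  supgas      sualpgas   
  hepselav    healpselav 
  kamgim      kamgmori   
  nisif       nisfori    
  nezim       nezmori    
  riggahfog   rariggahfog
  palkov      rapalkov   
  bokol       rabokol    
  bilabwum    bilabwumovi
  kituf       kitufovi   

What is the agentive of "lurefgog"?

hepselav and palkov both end in -v yet inflect differently (healpselav, rapalkov), so the final letter is not what conditions the rule; the last vowel is.
"lurefgog" has last vowel 'o'. The stems whose last vowel is 'o' (riggahfog → rariggahfog, palkov → rapalkov, bokol → rabokol) add the prefix ra-.
The other patterns: stems whose last vowel is 'a' insert -al- after the first vowel; stems whose last vowel is 'i' delete the last vowel and add -ori; stems whose last vowel is 'u' add -ovi.
So lurefgog → ralurefgog.

ralurefgog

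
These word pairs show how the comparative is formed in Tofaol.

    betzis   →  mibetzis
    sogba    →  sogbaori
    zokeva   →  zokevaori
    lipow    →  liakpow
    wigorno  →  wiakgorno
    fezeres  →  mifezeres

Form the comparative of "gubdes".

migubdes

"gubdes" ends in -s. The stems ending in -s (betzis → mibetzis, fezeres → mifezeres) add the prefix mi-.
The other patterns: stems ending in -a add -ori; stems ending in -o or -w insert -ak- after the first vowel.
So gubdes → migubdes.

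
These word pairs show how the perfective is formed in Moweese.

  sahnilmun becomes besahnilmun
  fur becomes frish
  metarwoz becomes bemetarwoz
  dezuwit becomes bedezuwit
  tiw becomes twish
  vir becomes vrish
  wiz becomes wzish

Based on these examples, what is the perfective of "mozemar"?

wiz and metarwoz both end in -z yet inflect differently (wzish, bemetarwoz), so the final letter is not what conditions the rule; the number of vowels is.
"mozemar" has 3 vowels. The stems with 3 vowels (metarwoz → bemetarwoz, dezuwit → bedezuwit, sahnilmun → besahnilmun) add the prefix be-.
The other pattern: stems with 1 vowel delete the last vowel and add -ish.
So mozemar → bemozemar.

bemozemar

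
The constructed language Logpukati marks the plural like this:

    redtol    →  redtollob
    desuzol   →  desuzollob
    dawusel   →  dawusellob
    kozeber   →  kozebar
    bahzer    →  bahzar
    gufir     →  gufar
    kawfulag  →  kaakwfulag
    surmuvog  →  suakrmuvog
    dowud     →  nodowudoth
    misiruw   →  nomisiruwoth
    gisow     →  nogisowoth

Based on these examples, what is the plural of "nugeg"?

nuakgeg

dawusel and kozeber both have last vowel 'e' yet inflect differently (dawusellob, kozebar), so the last vowel is not what conditions the rule; the final letter is.
"nugeg" ends in -g. The stems ending in -g (kawfulag → kaakwfulag, surmuvog → suakrmuvog) insert -ak- after the first vowel.
The other patterns: stems ending in -l double the final consonant and add -ob; stems ending in -r change the last vowel to 'a'; stems ending in -d or -w add no- … -oth around the stem.
So nugeg → nuakgeg.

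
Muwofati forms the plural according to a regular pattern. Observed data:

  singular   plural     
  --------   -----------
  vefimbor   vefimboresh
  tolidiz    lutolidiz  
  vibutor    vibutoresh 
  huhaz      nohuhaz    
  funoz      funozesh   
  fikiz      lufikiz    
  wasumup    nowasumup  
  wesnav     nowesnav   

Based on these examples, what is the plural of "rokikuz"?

norokikuz

fikiz and funoz both end in -z yet inflect differently (lufikiz, funozesh), so the final letter is not what conditions the rule; the last vowel is.
"rokikuz" has last vowel 'u'. The one such stem in the data (wasumup → nowasumup) adds the prefix no-, so the same rule applies.
The other patterns: stems whose last vowel is 'i' add the prefix lu-; stems whose last vowel is 'o' add -esh.
So rokikuz → norokikuz.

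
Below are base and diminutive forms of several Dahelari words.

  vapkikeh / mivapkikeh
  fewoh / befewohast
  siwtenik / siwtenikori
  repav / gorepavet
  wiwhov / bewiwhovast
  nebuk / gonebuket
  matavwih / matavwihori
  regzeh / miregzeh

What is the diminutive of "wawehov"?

bewawehovast

matavwih and vapkikeh both end in -h yet inflect differently (matavwihori, mivapkikeh), so the final letter is not what conditions the rule; the last vowel is.
"wawehov" has last vowel 'o'. The stems whose last vowel is 'o' (fewoh → befewohast, wiwhov → bewiwhovast) add be- … -ast around the stem.
So wawehov → bewawehovast.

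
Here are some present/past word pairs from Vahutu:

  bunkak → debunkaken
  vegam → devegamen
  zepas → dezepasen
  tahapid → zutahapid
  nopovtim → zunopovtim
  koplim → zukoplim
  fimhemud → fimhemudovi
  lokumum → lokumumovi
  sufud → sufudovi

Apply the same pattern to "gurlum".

"gurlum" has last vowel 'u'. The stems whose last vowel is 'u' (fimhemud → fimhemudovi, lokumum → lokumumovi, sufud → sufudovi) add -ovi.
The other patterns: stems whose last vowel is 'a' add de- … -en around the stem; stems whose last vowel is 'i' add the prefix zu-.
So gurlum → gurlumovi.

gurlumovi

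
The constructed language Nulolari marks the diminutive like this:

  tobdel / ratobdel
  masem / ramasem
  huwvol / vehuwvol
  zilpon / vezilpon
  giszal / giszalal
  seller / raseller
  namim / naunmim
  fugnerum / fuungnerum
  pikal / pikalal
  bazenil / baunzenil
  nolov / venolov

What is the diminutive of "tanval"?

"tanval" has last vowel 'a'. The stems whose last vowel is 'a' (pikal → pikalal, giszal → giszalal) add -al.
So tanval → tanvalal.

tanvalal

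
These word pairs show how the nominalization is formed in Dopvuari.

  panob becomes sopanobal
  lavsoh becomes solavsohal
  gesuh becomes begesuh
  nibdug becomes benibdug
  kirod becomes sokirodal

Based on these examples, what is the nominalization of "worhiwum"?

gesuh and lavsoh both end in -h yet inflect differently (begesuh, solavsohal), so the final letter is not what conditions the rule; the last vowel is.
"worhiwum" has last vowel 'u'. The stems whose last vowel is 'u' (nibdug → benibdug, gesuh → begesuh) add the prefix be-.
So worhiwum → beworhiwum.

beworhiwum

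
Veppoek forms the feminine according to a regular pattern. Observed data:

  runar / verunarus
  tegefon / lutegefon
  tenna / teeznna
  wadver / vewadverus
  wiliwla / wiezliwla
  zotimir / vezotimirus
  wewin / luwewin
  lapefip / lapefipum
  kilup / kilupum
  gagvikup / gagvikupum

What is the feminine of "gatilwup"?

"gatilwup" ends in -p. The stems ending in -p (lapefip → lapefipum, gagvikup → gagvikupum, kilup → kilupum) add -um.
So gatilwup → gatilwupum.

gatilwupum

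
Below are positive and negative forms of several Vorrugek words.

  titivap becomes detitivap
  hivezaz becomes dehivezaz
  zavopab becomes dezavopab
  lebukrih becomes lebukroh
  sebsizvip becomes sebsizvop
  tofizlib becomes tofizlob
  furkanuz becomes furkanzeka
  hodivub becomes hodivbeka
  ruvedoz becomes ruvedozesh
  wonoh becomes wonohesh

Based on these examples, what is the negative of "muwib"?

muwob

titivap and sebsizvip both end in -p yet inflect differently (detitivap, sebsizvop), so the final letter is not what conditions the rule; the last vowel is.
"muwib" has last vowel 'i'. The stems whose last vowel is 'i' (lebukrih → lebukroh, sebsizvip → sebsizvop, tofizlib → tofizlob) change the last vowel to 'o'.
The other patterns: stems whose last vowel is 'a' add the prefix de-; stems whose last vowel is 'u' delete the last vowel and add -eka; stems whose last vowel is 'o' add -esh.
So muwib → muwob.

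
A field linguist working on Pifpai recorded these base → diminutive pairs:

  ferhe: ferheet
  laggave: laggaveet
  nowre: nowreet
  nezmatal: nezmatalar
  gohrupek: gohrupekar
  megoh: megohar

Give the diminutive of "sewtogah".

ferhe and gohrupek both have last vowel 'e' yet inflect differently (ferheet, gohrupekar), so the last vowel is not what conditions the rule; whether the stem ends in a vowel or a consonant is.
"sewtogah" ends in a consonant. The stems ending in a consonant (nezmatal → nezmatalar, gohrupek → gohrupekar, megoh → megohar) add -ar.
The other pattern: stems ending in a vowel add -et.
So sewtogah → sewtogahar.

sewtogahar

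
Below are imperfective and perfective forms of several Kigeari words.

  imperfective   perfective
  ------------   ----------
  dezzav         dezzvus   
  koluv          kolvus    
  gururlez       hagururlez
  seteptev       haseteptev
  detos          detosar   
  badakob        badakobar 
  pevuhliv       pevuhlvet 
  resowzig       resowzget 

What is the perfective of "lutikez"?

"lutikez" has last vowel 'e'. The stems whose last vowel is 'e' (gururlez → hagururlez, seteptev → haseteptev) add the prefix ha-.
So lutikez → halutikez.

halutikez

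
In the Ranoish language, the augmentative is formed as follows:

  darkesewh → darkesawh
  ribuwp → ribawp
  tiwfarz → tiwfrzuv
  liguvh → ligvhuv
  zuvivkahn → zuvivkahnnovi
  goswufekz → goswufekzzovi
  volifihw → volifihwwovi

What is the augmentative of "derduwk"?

derdawk

darkesewh and liguvh both end in -h yet inflect differently (darkesawh, ligvhuv), so the final letter is not what conditions the rule; the second-to-last letter is.
"derduwk" has second-to-last letter 'w'. The stems whose second-to-last letter is 'w' (darkesewh → darkesawh, ribuwp → ribawp) change the last vowel to 'a'.
The other patterns: stems whose second-to-last letter is 'r' or 'v' delete the last vowel and add -uv; stems whose second-to-last letter is 'h' or 'k' double the final consonant and add -ovi.
So derduwk → derdawk.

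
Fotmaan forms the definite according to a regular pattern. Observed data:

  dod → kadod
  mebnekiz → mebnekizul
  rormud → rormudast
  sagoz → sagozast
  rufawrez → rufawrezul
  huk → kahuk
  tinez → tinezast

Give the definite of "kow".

kakow

"kow" has 1 vowel. The stems with 1 vowel (dod → kadod, huk → kahuk) add the prefix ka-.
The other patterns: stems with 2 vowels add -ast; stems with 3 vowels add -ul.
So kow → kakow.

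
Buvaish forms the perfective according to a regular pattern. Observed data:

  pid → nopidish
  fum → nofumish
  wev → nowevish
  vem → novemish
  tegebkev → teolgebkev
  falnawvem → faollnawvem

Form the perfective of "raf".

wev and tegebkev both end in -v yet inflect differently (nowevish, teolgebkev), so the final letter is not what conditions the rule; the number of vowels is.
"raf" has 1 vowel. The stems with 1 vowel (pid → nopidish, fum → nofumish, wev → nowevish) add no- … -ish around the stem.
So raf → norafish.

norafish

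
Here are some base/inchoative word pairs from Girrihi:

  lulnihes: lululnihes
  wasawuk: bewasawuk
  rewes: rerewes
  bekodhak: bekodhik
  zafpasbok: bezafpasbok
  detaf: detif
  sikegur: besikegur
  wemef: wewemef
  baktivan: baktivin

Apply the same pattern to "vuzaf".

vuzif

wemef and detaf both end in -f yet inflect differently (wewemef, detif), so the final letter is not what conditions the rule; the last vowel is.
"vuzaf" has last vowel 'a'. The stems whose last vowel is 'a' (bekodhak → bekodhik, baktivan → baktivin, detaf → detif) change the last vowel to 'i'.
The other patterns: stems whose last vowel is 'e' repeat the first consonant+vowel as a prefix; stems whose last vowel is 'o' or 'u' add the prefix be-.
So vuzaf → vuzif.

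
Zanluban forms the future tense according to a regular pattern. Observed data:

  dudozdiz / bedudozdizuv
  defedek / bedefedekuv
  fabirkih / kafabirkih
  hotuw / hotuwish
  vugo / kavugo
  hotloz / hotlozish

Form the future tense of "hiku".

dudozdiz and hotloz both end in -z yet inflect differently (bedudozdizuv, hotlozish), so the final letter is not what conditions the rule; the first letter is.
"hiku" begins with h-. The stems beginning with h- (hotloz → hotlozish, hotuw → hotuwish) add -ish.
The other patterns: stems beginning with d- add be- … -uv around the stem; stems beginning with f- or v- add the prefix ka-.
So hiku → hikuish.

hikuish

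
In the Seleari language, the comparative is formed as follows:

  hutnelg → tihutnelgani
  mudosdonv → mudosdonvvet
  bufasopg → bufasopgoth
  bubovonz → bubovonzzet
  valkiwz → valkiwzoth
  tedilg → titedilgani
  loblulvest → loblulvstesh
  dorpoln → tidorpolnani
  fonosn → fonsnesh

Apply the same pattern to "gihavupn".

gihavupnoth

dorpoln and fonosn both end in -n yet inflect differently (tidorpolnani, fonsnesh), so the final letter is not what conditions the rule; the second-to-last letter is.
"gihavupn" has second-to-last letter 'p'. The one such stem in the data (bufasopg → bufasopgoth) adds -oth, so the same rule applies.
So gihavupn → gihavupnoth.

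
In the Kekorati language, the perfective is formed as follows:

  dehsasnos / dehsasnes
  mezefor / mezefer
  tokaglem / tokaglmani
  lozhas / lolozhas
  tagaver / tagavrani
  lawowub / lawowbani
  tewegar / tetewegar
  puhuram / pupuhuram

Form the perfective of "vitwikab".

mezefor and tagaver both end in -r yet inflect differently (mezefer, tagavrani), so the final letter is not what conditions the rule; the last vowel is.
"vitwikab" has last vowel 'a'. The stems whose last vowel is 'a' (tewegar → tetewegar, puhuram → pupuhuram, lozhas → lolozhas) repeat the first consonant+vowel as a prefix.
The other patterns: stems whose last vowel is 'o' change the last vowel to 'e'; stems whose last vowel is 'e' or 'u' delete the last vowel and add -ani.
So vitwikab → vivitwikab.

vivitwikab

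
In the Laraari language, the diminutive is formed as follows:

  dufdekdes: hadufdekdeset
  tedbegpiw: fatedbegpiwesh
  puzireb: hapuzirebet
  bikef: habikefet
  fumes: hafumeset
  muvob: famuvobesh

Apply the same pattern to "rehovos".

"rehovos" has last vowel 'o'. The one such stem in the data (muvob → famuvobesh) adds fa- … -esh around the stem, so the same rule applies.
So rehovos → farehovosesh.

farehovosesh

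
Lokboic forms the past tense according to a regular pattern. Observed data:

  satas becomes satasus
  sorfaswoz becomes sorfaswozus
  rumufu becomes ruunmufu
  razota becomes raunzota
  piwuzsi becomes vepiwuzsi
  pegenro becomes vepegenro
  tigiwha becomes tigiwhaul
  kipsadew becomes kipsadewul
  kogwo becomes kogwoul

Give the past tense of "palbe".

razota and tigiwha both end in -a yet inflect differently (raunzota, tigiwhaul), so the final letter is not what conditions the rule; the first letter is.
"palbe" begins with p-. The stems beginning with p- (piwuzsi → vepiwuzsi, pegenro → vepegenro) add the prefix ve-.
So palbe → vepalbe.

vepalbe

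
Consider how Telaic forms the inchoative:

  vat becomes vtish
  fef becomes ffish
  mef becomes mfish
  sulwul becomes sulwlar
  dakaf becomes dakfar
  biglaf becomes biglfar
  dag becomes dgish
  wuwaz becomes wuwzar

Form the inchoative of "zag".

dakaf and mef both end in -f yet inflect differently (dakfar, mfish), so the final letter is not what conditions the rule; the number of vowels is.
"zag" has 1 vowel. The stems with 1 vowel (dag → dgish, vat → vtish, mef → mfish) delete the last vowel and add -ish.
So zag → zgish.

zgish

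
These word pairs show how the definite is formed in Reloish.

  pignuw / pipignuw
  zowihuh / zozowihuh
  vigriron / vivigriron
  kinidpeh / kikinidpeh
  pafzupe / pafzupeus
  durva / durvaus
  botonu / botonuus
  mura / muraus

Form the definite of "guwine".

"guwine" ends in a vowel. The stems ending in a vowel (pafzupe → pafzupeus, durva → durvaus, botonu → botonuus) add -us.
So guwine → guwineus.

guwineus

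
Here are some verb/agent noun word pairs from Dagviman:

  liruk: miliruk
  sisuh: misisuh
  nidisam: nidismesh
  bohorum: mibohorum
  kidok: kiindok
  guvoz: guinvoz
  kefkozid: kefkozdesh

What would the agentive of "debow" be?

liruk and kidok both end in -k yet inflect differently (miliruk, kiindok), so the final letter is not what conditions the rule; the last vowel is.
"debow" has last vowel 'o'. The stems whose last vowel is 'o' (guvoz → guinvoz, kidok → kiindok) insert -in- after the first vowel.
The other patterns: stems whose last vowel is 'u' add the prefix mi-; stems whose last vowel is 'a' or 'i' delete the last vowel and add -esh.
So debow → deinbow.

deinbow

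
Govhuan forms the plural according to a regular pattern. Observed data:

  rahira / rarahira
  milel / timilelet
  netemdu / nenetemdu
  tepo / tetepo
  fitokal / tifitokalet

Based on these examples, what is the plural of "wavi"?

fitokal and rahira both have last vowel 'a' yet inflect differently (tifitokalet, rarahira), so the last vowel is not what conditions the rule; whether the stem ends in a vowel or a consonant is.
"wavi" ends in a vowel. The stems ending in a vowel (netemdu → nenetemdu, rahira → rarahira, tepo → tetepo) repeat the first consonant+vowel as a prefix.
The other pattern: stems ending in a consonant add ti- … -et around the stem.
So wavi → wawavi.

wawavi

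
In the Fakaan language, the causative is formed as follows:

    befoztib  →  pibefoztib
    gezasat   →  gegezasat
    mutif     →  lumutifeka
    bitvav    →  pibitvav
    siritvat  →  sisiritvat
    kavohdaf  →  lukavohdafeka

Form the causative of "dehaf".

ludehafeka

kavohdaf and bitvav both have last vowel 'a' yet inflect differently (lukavohdafeka, pibitvav), so the last vowel is not what conditions the rule; the final letter is.
"dehaf" ends in -f. The stems ending in -f (kavohdaf → lukavohdafeka, mutif → lumutifeka) add lu- … -eka around the stem.
So dehaf → ludehafeka.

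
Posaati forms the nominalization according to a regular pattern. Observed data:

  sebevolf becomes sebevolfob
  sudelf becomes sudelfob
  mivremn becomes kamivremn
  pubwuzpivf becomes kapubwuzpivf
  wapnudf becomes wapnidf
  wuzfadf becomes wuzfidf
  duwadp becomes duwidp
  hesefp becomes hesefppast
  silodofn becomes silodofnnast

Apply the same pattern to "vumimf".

kavumimf

sebevolf and pubwuzpivf both end in -f yet inflect differently (sebevolfob, kapubwuzpivf), so the final letter is not what conditions the rule; the second-to-last letter is.
"vumimf" has second-to-last letter 'm'. The one such stem in the data (mivremn → kamivremn) adds the prefix ka-, so the same rule applies.
So vumimf → kavumimf.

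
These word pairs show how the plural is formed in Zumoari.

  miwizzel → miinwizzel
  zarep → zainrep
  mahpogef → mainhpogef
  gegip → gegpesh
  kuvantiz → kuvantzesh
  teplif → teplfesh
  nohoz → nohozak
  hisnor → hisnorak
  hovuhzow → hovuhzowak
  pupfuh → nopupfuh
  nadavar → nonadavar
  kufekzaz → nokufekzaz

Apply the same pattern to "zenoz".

zenozak

zarep and gegip both end in -p yet inflect differently (zainrep, gegpesh), so the final letter is not what conditions the rule; the last vowel is.
"zenoz" has last vowel 'o'. The stems whose last vowel is 'o' (nohoz → nohozak, hisnor → hisnorak, hovuhzow → hovuhzowak) add -ak.
The other patterns: stems whose last vowel is 'e' insert -in- after the first vowel; stems whose last vowel is 'i' delete the last vowel and add -esh; stems whose last vowel is 'a' or 'u' add the prefix no-.
So zenoz → zenozak.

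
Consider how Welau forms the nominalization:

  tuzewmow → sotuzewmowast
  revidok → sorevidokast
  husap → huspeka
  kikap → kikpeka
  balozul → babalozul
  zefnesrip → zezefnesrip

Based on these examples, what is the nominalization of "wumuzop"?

"wumuzop" has last vowel 'o'. The stems whose last vowel is 'o' (tuzewmow → sotuzewmowast, revidok → sorevidokast) add so- … -ast around the stem.
So wumuzop → sowumuzopast.

sowumuzopast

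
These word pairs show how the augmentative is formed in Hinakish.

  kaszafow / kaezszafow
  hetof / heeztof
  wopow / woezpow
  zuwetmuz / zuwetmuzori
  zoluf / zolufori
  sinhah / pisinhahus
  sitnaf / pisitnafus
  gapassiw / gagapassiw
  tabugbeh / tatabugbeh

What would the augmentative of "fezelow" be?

hetof and zoluf both end in -f yet inflect differently (heeztof, zolufori), so the final letter is not what conditions the rule; the last vowel is.
"fezelow" has last vowel 'o'. The stems whose last vowel is 'o' (kaszafow → kaezszafow, hetof → heeztof, wopow → woezpow) insert -ez- after the first vowel.
The other patterns: stems whose last vowel is 'u' add -ori; stems whose last vowel is 'a' add pi- … -us around the stem; stems whose last vowel is 'e' or 'i' repeat the first consonant+vowel as a prefix.
So fezelow → feezzelow.

feezzelow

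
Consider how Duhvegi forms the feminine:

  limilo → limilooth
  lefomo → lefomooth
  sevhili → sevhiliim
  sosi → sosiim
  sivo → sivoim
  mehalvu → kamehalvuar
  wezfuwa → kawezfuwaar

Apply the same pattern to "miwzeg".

kamiwzegar

"miwzeg" begins with m-. The one such stem in the data (mehalvu → kamehalvuar) adds ka- … -ar around the stem, so the same rule applies.
So miwzeg → kamiwzegar.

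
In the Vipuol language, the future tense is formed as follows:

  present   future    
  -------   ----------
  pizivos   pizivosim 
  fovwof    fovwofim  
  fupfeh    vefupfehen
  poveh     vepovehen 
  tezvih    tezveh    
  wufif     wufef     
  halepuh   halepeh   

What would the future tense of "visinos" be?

fupfeh and tezvih both end in -h yet inflect differently (vefupfehen, tezveh), so the final letter is not what conditions the rule; the last vowel is.
"visinos" has last vowel 'o'. The stems whose last vowel is 'o' (pizivos → pizivosim, fovwof → fovwofim) add -im.
The other patterns: stems whose last vowel is 'e' add ve- … -en around the stem; stems whose last vowel is 'i' or 'u' change the last vowel to 'e'.
So visinos → visinosim.

visinosim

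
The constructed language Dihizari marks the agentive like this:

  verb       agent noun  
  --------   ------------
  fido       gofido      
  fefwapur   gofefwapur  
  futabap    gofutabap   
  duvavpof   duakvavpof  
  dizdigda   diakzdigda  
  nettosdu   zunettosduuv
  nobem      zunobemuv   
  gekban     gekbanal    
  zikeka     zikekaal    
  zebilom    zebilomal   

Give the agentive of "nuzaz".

dizdigda and zikeka both end in -a yet inflect differently (diakzdigda, zikekaal), so the final letter is not what conditions the rule; the first letter is.
"nuzaz" begins with n-. The stems beginning with n- (nettosdu → zunettosduuv, nobem → zunobemuv) add zu- … -uv around the stem.
The other patterns: stems beginning with f- add the prefix go-; stems beginning with d- insert -ak- after the first vowel; stems beginning with g- or z- add -al.
So nuzaz → zunuzazuv.

zunuzazuv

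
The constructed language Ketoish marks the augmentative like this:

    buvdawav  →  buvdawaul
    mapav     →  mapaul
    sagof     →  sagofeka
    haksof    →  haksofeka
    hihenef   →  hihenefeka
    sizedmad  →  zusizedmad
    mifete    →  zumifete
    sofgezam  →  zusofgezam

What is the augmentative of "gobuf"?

gobufeka

buvdawav and sizedmad both have last vowel 'a' yet inflect differently (buvdawaul, zusizedmad), so the last vowel is not what conditions the rule; the final letter is.
"gobuf" ends in -f. The stems ending in -f (sagof → sagofeka, haksof → haksofeka, hihenef → hihenefeka) add -eka.
So gobuf → gobufeka.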